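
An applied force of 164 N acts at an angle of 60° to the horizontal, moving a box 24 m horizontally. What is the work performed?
W = F·d·cosθ = (164)(24)cos(60°) = 1968 J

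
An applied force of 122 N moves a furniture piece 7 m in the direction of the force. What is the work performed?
W = F·d = (122)(7) = 854.0 J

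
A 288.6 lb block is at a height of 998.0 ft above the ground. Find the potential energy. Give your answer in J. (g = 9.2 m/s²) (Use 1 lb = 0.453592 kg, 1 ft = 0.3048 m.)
Convert to SI: m = 130.907 kg, h = 304.19 m
PE = mgh = (130.907)(9.2)(304.19) = 366300 J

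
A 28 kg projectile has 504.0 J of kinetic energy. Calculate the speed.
v = √(2·KE/m) = √(2·504.0/28) = 6.0 m/s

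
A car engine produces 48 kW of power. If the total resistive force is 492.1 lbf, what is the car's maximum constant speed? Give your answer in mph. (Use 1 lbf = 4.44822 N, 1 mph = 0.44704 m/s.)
Convert to SI: F = 2188.97 N
P = Fv ⇒ v = P/F = 48000 W/2188.97 N = 21.9281 m/s = 49.05 mph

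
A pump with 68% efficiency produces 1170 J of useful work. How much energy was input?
W_in = W_out/η = 1170/0.68 = 1721 J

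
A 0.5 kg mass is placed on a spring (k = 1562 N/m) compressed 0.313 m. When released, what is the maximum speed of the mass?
½kx² = ½mv² ⇒ v = x√(k/m) = (0.313)√(1562/0.5) = 17.49 m/s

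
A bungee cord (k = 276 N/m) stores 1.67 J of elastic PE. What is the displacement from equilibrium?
x = √(2·PE/k) = √(2·1.67/276) = 0.11 m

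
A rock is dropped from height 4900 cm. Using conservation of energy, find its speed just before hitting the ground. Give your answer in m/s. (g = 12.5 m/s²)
Convert to SI: h = 49.0 m
mgh = ½mv² ⇒ v = √(2gh) = √(2·12.5·49.0) = 35.0 m/s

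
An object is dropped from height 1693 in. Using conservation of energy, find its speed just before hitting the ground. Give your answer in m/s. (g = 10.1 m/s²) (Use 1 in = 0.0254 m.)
Convert to SI: h = 43.0022 m
mgh = ½mv² ⇒ v = √(2gh) = √(2·10.1·43.0022) = 29.47 m/s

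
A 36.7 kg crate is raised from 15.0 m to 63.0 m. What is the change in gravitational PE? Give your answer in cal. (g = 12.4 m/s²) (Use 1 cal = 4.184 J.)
ΔPE = mgΔh = (36.7)(12.4)(48.0) = 21843.8 J = 5221 cal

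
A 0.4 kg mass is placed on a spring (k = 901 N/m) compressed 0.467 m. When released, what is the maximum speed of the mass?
½kx² = ½mv² ⇒ v = x√(k/m) = (0.467)√(901/0.4) = 22.16 m/s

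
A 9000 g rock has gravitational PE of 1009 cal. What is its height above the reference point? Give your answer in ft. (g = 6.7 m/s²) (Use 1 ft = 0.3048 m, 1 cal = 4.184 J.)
Convert to SI: m = 9.0 kg, PE = 4221.66 J
h = PE/(mg) = 4221.66/(9.0·6.7) = 70.0109 m = 229.7 ft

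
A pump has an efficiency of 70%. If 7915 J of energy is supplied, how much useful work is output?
W_out = η·W_in = 0.7·7915 = 5540.5 J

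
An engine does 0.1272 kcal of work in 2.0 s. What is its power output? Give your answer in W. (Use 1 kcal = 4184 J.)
Convert to SI: W = 532.205 J, t = 2.0 s
P = W/t = 532.205/2.0 = 266.1 W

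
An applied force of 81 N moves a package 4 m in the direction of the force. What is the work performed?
W = F·d = (81)(4) = 324.0 J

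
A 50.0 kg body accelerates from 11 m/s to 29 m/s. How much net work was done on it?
W = ΔKE = ½m(v₂² − v₁²) = ½(50.0)(29² − 11²) = 18000.0 J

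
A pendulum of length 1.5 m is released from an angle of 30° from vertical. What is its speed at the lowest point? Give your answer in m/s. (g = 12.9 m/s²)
h = L(1 − cosθ) = 1.5(1 − cos30°) = 0.200962 m
v = √(2gh) = √(2·12.9·0.200962) = 2.277 m/s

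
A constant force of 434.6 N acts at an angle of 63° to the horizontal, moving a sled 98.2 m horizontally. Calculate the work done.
W = F·d·cosθ = (434.6)(98.2)cos(63°) = 19380 J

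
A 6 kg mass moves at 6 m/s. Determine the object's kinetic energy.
KE = ½mv² = ½(6)(6)² = 108.0 J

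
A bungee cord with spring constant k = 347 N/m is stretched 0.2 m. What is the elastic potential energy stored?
PE = ½kx² = ½(347)(0.2)² = 6.94 J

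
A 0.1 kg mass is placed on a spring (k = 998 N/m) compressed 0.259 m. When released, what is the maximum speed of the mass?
½kx² = ½mv² ⇒ v = x√(k/m) = (0.259)√(998/0.1) = 25.87 m/s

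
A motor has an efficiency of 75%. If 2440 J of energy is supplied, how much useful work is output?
W_out = η·W_in = 0.75·2440 = 1830.0 J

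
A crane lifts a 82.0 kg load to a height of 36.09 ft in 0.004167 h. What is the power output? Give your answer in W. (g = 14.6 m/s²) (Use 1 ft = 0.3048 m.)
Convert to SI: m = 82.0 kg, h = 11.0002 m, t = 15.0012 s
P = mgh/t = (82.0)(14.6)(11.0002)/15.0012 = 877.9 W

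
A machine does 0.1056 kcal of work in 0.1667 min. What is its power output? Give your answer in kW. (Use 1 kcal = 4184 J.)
Convert to SI: W = 441.83 J, t = 10.002 s
P = W/t = 441.83/10.002 = 44.1742 W = 0.04417 kW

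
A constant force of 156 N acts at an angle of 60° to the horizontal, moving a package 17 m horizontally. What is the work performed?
W = F·d·cosθ = (156)(17)cos(60°) = 1326 J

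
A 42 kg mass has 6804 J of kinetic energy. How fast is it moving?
v = √(2·KE/m) = √(2·6804/42) = 18.0 m/s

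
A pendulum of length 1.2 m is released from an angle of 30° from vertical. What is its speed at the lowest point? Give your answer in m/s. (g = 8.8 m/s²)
h = L(1 − cosθ) = 1.2(1 − cos30°) = 0.16077 m
v = √(2gh) = √(2·8.8·0.16077) = 1.682 m/s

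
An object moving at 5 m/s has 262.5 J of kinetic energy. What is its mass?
m = 2·KE/v² = 2·262.5/(5)² = 21.0 kg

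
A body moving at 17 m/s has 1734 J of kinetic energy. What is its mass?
m = 2·KE/v² = 2·1734/(17)² = 12.0 kg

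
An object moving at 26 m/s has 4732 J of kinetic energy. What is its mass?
m = 2·KE/v² = 2·4732/(26)² = 14.0 kg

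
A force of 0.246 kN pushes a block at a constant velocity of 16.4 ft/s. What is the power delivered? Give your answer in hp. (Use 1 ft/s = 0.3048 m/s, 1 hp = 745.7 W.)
Convert to SI: F = 246.0 N, v = 4.99872 m/s
P = Fv = (246.0)(4.99872) = 1229.69 W = 1.649 hp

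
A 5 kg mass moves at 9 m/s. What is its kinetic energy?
KE = ½mv² = ½(5)(9)² = 202.5 J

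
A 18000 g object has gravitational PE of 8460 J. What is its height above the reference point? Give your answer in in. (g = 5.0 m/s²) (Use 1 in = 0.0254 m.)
Convert to SI: m = 18.0 kg, PE = 8460.0 J
h = PE/(mg) = 8460.0/(18.0·5.0) = 94.0 m = 3701 in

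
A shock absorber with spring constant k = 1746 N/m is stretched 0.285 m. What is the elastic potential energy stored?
PE = ½kx² = ½(1746)(0.285)² = 70.91 J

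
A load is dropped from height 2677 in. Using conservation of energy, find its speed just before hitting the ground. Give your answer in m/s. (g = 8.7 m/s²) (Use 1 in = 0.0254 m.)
Convert to SI: h = 67.9958 m
mgh = ½mv² ⇒ v = √(2gh) = √(2·8.7·67.9958) = 34.4 m/s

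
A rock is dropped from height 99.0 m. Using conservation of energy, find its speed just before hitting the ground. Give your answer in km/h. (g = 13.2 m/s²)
mgh = ½mv² ⇒ v = √(2gh) = √(2·13.2·99.0) = 51.1234 m/s = 184.0 km/h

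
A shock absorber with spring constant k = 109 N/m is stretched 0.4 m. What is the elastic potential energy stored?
PE = ½kx² = ½(109)(0.4)² = 8.72 J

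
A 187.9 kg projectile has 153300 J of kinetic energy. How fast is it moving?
v = √(2·KE/m) = √(2·153300/187.9) = 40.39 m/s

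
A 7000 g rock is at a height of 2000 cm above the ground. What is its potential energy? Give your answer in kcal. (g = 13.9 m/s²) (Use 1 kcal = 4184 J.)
Convert to SI: m = 7.0 kg, h = 20.0 m
PE = mgh = (7.0)(13.9)(20.0) = 1946.0 J = 0.4651 kcal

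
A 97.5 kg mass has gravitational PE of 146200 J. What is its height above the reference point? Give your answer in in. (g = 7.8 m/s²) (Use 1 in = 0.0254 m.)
h = PE/(mg) = 146200/(97.5·7.8) = 192.242 m = 7569 in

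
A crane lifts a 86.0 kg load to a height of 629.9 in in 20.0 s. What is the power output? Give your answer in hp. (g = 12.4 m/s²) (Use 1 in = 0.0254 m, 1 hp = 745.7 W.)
Convert to SI: m = 86.0 kg, h = 15.9995 m, t = 20.0 s
P = mgh/t = (86.0)(12.4)(15.9995)/20.0 = 853.091 W = 1.144 hp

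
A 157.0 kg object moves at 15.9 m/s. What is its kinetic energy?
KE = ½mv² = ½(157.0)(15.9)² = 19850 J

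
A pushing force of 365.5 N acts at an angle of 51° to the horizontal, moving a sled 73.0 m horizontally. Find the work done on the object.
W = F·d·cosθ = (365.5)(73.0)cos(51°) = 16790 J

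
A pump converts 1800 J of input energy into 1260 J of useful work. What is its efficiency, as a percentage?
η = W_out/W_in = 1260/1800 = 70.0%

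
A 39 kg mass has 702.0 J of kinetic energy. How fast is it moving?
v = √(2·KE/m) = √(2·702.0/39) = 6.0 m/s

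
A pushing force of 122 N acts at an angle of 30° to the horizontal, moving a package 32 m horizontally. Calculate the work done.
W = F·d·cosθ = (122)(32)cos(30°) = 3381 J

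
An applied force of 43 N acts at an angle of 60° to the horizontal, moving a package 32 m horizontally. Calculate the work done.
W = F·d·cosθ = (43)(32)cos(60°) = 688.0 J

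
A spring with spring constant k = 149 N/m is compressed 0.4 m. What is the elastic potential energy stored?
PE = ½kx² = ½(149)(0.4)² = 11.92 J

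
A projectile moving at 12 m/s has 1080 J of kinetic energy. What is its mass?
m = 2·KE/v² = 2·1080/(12)² = 15.0 kg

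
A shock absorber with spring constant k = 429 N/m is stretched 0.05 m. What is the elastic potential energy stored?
PE = ½kx² = ½(429)(0.05)² = 0.5363 J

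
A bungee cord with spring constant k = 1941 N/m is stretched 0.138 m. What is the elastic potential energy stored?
PE = ½kx² = ½(1941)(0.138)² = 18.48 J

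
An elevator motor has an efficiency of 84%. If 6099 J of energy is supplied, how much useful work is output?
W_out = η·W_in = 0.84·6099 = 5123.16 J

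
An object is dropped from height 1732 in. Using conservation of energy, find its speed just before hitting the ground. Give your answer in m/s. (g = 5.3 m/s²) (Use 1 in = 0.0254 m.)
Convert to SI: h = 43.9928 m
mgh = ½mv² ⇒ v = √(2gh) = √(2·5.3·43.9928) = 21.59 m/s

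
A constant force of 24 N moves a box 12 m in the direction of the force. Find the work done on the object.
W = F·d = (24)(12) = 288.0 J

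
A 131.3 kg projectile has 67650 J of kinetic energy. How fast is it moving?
v = √(2·KE/m) = √(2·67650/131.3) = 32.1 m/s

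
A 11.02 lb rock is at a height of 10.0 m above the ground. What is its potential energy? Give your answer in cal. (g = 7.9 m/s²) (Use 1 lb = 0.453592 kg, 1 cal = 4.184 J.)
Convert to SI: m = 4.99858 kg, h = 10.0 m
PE = mgh = (4.99858)(7.9)(10.0) = 394.888 J = 94.38 cal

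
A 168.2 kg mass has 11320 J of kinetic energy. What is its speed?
v = √(2·KE/m) = √(2·11320/168.2) = 11.6 m/s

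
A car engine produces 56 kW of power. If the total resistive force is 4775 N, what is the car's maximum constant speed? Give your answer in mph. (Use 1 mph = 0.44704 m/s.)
P = Fv ⇒ v = P/F = 56000 W/4775.0 N = 11.7277 m/s = 26.23 mph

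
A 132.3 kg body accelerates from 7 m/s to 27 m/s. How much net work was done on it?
W = ΔKE = ½m(v₂² − v₁²) = ½(132.3)(27² − 7²) = 44982.0 J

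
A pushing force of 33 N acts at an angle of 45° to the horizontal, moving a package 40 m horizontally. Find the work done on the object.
W = F·d·cosθ = (33)(40)cos(45°) = 933.4 J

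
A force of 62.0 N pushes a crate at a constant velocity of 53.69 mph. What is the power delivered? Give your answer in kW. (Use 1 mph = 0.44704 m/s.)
Convert to SI: F = 62.0 N, v = 24.0016 m/s
P = Fv = (62.0)(24.0016) = 1488.1 W = 1.488 kW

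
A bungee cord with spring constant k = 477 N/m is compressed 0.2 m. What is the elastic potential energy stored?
PE = ½kx² = ½(477)(0.2)² = 9.54 J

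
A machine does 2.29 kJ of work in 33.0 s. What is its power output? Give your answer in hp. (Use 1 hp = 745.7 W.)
Convert to SI: W = 2290.0 J, t = 33.0 s
P = W/t = 2290.0/33.0 = 69.3939 W = 0.09306 hp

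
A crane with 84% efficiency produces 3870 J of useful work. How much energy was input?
W_in = W_out/η = 3870/0.84 = 4607 J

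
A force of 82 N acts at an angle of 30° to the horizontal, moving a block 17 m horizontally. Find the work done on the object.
W = F·d·cosθ = (82)(17)cos(30°) = 1207 J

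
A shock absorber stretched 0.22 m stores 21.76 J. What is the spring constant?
k = 2·PE/x² = 2·21.76/(0.22)² = 899.2 N/m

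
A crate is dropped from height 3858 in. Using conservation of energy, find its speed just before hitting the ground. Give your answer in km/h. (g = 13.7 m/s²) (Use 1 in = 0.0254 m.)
Convert to SI: h = 97.9932 m
mgh = ½mv² ⇒ v = √(2gh) = √(2·13.7·97.9932) = 51.8171 m/s = 186.5 km/h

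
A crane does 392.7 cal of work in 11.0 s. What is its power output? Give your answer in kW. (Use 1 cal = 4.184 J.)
Convert to SI: W = 1643.06 J, t = 11.0 s
P = W/t = 1643.06/11.0 = 149.369 W = 0.1494 kW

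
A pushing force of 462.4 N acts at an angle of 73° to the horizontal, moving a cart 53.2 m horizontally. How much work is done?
W = F·d·cosθ = (462.4)(53.2)cos(73°) = 7192 J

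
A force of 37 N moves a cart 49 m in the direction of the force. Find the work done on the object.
W = F·d = (37)(49) = 1813 J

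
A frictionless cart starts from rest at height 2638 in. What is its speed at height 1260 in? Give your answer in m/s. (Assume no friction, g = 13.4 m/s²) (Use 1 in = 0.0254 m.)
Convert to SI: h₁−h₂ = 35.0012 m
mgh₁ = mgh₂ + ½mv² ⇒ v = √(2g(h₁−h₂)) = √(2·13.4·35.0012) = 30.63 m/s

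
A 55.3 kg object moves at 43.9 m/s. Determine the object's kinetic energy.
KE = ½mv² = ½(55.3)(43.9)² = 53290 J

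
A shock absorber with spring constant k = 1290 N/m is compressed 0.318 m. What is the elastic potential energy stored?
PE = ½kx² = ½(1290)(0.318)² = 65.22 J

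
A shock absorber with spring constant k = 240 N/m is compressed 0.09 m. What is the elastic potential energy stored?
PE = ½kx² = ½(240)(0.09)² = 0.972 J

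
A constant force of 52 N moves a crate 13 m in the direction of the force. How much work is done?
W = F·d = (52)(13) = 676.0 J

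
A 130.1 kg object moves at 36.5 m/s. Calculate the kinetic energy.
KE = ½mv² = ½(130.1)(36.5)² = 86660 J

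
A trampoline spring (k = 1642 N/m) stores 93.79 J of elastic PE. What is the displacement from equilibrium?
x = √(2·PE/k) = √(2·93.79/1642) = 0.338 m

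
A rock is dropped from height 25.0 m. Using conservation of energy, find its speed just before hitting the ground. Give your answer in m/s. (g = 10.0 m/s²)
mgh = ½mv² ⇒ v = √(2gh) = √(2·10.0·25.0) = 22.36 m/s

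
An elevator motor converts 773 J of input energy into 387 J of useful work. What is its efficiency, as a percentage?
η = W_out/W_in = 387/773 = 50.06%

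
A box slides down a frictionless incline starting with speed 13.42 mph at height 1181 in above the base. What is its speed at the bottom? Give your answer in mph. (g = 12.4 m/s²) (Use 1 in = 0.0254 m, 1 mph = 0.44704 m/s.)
Convert to SI: v₀ = 5.99928 m/s, h = 29.9974 m
½mv₀² + mgh = ½mv² ⇒ v = √(v₀² + 2gh) = √(5.99928² + 2·12.4·29.9974) = 27.9272 m/s = 62.47 mph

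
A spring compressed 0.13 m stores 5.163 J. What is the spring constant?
k = 2·PE/x² = 2·5.163/(0.13)² = 611.0 N/m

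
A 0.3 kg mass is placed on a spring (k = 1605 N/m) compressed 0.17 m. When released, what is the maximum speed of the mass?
½kx² = ½mv² ⇒ v = x√(k/m) = (0.17)√(1605/0.3) = 12.43 m/s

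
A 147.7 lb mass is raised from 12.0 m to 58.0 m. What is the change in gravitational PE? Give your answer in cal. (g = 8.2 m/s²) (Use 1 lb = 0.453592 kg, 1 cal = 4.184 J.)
Convert to SI: m = 66.9955 kg, Δh = 46.0 m
ΔPE = mgΔh = (66.9955)(8.2)(46.0) = 25270.7 J = 6040 cal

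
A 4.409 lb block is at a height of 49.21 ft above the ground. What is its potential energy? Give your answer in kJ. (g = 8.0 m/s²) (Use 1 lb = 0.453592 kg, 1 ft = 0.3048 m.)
Convert to SI: m = 1.99989 kg, h = 14.9992 m
PE = mgh = (1.99989)(8.0)(14.9992) = 239.974 J = 0.24 kJ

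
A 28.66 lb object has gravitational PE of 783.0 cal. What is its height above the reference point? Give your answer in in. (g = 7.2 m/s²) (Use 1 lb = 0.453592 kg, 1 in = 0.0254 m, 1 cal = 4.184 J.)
Convert to SI: m = 12.9999 kg, PE = 3276.07 J
h = PE/(mg) = 3276.07/(12.9999·7.2) = 35.0009 m = 1378 in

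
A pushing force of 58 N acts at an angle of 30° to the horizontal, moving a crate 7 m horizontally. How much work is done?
W = F·d·cosθ = (58)(7)cos(30°) = 351.6 J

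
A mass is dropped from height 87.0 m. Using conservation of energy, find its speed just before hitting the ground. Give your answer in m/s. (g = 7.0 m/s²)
mgh = ½mv² ⇒ v = √(2gh) = √(2·7.0·87.0) = 34.9 m/s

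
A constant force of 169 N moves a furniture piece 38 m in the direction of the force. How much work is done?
W = F·d = (169)(38) = 6422 J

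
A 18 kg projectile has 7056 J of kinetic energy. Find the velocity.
v = √(2·KE/m) = √(2·7056/18) = 28.0 m/s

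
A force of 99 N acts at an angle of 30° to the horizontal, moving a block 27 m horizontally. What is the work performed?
W = F·d·cosθ = (99)(27)cos(30°) = 2315 J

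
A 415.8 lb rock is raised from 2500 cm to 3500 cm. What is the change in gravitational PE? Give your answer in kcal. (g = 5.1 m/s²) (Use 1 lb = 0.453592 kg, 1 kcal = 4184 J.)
Convert to SI: m = 188.604 kg, Δh = 10.0 m
ΔPE = mgΔh = (188.604)(5.1)(10.0) = 9618.78 J = 2.299 kcal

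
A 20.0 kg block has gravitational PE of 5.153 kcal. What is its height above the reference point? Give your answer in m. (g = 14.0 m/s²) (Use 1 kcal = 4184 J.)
Convert to SI: m = 20.0 kg, PE = 21560.2 J
h = PE/(mg) = 21560.2/(20.0·14.0) = 77.0 m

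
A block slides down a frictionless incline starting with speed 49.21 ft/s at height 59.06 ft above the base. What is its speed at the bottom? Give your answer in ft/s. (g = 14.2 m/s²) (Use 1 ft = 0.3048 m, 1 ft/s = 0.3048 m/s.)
Convert to SI: v₀ = 14.9992 m/s, h = 18.0015 m
½mv₀² + mgh = ½mv² ⇒ v = √(v₀² + 2gh) = √(14.9992² + 2·14.2·18.0015) = 27.1333 m/s = 89.02 ft/s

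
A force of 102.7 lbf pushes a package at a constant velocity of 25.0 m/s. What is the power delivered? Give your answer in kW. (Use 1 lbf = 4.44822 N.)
Convert to SI: F = 456.832 N, v = 25.0 m/s
P = Fv = (456.832)(25.0) = 11420.8 W = 11.42 kW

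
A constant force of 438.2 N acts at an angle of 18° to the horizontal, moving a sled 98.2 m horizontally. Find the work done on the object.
W = F·d·cosθ = (438.2)(98.2)cos(18°) = 40930 J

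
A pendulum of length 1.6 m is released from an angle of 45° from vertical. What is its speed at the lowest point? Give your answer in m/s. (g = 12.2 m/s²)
h = L(1 − cosθ) = 1.6(1 − cos45°) = 0.468629 m
v = √(2gh) = √(2·12.2·0.468629) = 3.382 m/s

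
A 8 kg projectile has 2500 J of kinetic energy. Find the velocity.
v = √(2·KE/m) = √(2·2500/8) = 25.0 m/s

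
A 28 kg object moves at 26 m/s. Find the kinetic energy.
KE = ½mv² = ½(28)(26)² = 9464.0 J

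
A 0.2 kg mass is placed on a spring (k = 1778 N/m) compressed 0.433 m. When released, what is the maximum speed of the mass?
½kx² = ½mv² ⇒ v = x√(k/m) = (0.433)√(1778/0.2) = 40.83 m/s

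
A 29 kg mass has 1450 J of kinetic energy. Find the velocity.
v = √(2·KE/m) = √(2·1450/29) = 10.0 m/s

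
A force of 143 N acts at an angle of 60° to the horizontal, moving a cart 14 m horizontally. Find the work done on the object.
W = F·d·cosθ = (143)(14)cos(60°) = 1001 J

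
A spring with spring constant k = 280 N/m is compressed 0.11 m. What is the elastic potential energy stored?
PE = ½kx² = ½(280)(0.11)² = 1.694 J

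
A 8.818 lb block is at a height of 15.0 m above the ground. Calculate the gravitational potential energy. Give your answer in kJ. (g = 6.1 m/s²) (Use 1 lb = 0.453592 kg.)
Convert to SI: m = 3.99977 kg, h = 15.0 m
PE = mgh = (3.99977)(6.1)(15.0) = 365.979 J = 0.366 kJ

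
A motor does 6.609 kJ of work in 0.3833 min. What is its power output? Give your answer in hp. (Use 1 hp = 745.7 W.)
Convert to SI: W = 6609.0 J, t = 22.998 s
P = W/t = 6609.0/22.998 = 287.373 W = 0.3854 hp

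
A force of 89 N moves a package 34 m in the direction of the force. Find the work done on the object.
W = F·d = (89)(34) = 3026 J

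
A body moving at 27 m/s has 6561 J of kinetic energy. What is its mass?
m = 2·KE/v² = 2·6561/(27)² = 18.0 kg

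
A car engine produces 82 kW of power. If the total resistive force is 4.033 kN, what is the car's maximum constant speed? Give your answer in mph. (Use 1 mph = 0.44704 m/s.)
Convert to SI: F = 4033.0 N
P = Fv ⇒ v = P/F = 82000 W/4033.0 N = 20.3323 m/s = 45.48 mph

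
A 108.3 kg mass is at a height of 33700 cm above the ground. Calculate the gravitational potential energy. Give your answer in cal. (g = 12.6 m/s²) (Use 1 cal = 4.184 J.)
Convert to SI: m = 108.3 kg, h = 337.0 m
PE = mgh = (108.3)(12.6)(337.0) = 459863 J = 109900 cal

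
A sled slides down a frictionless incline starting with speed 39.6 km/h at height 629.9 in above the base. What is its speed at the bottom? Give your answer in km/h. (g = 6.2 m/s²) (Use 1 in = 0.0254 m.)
Convert to SI: v₀ = 11.0 m/s, h = 15.9995 m
½mv₀² + mgh = ½mv² ⇒ v = √(v₀² + 2gh) = √(11.0² + 2·6.2·15.9995) = 17.8716 m/s = 64.34 km/h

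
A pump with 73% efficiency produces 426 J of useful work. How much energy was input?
W_in = W_out/η = 426/0.73 = 583.6 J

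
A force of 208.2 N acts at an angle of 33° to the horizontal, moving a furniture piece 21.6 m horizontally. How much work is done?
W = F·d·cosθ = (208.2)(21.6)cos(33°) = 3772 J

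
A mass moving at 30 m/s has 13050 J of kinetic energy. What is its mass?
m = 2·KE/v² = 2·13050/(30)² = 29.0 kg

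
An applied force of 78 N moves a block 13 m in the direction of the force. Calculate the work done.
W = F·d = (78)(13) = 1014 J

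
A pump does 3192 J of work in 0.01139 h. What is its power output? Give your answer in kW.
Convert to SI: W = 3192.0 J, t = 41.004 s
P = W/t = 3192.0/41.004 = 77.8461 W = 0.07785 kW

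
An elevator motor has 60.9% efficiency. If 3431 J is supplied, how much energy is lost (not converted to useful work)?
W_lost = W_in(1 − η) = 3431·(1 − 0.609) = 1342 J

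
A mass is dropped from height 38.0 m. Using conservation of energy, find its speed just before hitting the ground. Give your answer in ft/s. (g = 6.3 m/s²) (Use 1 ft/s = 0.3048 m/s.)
mgh = ½mv² ⇒ v = √(2gh) = √(2·6.3·38.0) = 21.8815 m/s = 71.79 ft/s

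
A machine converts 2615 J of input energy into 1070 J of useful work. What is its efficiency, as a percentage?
η = W_out/W_in = 1070/2615 = 40.92%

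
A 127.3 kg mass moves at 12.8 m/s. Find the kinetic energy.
KE = ½mv² = ½(127.3)(12.8)² = 10430 J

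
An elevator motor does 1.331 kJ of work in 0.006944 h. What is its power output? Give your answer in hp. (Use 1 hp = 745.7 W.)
Convert to SI: W = 1331.0 J, t = 24.9984 s
P = W/t = 1331.0/24.9984 = 53.2434 W = 0.0714 hp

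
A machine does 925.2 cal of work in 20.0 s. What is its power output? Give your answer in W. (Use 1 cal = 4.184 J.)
Convert to SI: W = 3871.04 J, t = 20.0 s
P = W/t = 3871.04/20.0 = 193.6 W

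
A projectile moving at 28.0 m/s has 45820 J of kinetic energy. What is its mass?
m = 2·KE/v² = 2·45820/(28.0)² = 116.9 kg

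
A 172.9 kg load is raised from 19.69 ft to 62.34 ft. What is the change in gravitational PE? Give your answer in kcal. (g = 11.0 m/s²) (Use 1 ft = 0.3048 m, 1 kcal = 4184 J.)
Convert to SI: m = 172.9 kg, Δh = 12.9997 m
ΔPE = mgΔh = (172.9)(11.0)(12.9997) = 24724.2 J = 5.909 kcal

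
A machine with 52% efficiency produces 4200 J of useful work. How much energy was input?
W_in = W_out/η = 4200/0.52 = 8077 J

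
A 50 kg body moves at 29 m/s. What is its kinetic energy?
KE = ½mv² = ½(50)(29)² = 21025.0 J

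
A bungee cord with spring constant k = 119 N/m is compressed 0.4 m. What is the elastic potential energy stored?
PE = ½kx² = ½(119)(0.4)² = 9.52 J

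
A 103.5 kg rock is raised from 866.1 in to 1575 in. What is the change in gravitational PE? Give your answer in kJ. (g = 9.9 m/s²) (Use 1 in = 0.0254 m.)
Convert to SI: m = 103.5 kg, Δh = 18.0061 m
ΔPE = mgΔh = (103.5)(9.9)(18.0061) = 18449.9 J = 18.45 kJ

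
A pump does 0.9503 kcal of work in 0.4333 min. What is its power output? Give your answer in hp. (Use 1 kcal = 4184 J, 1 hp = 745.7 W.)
Convert to SI: W = 3976.06 J, t = 25.998 s
P = W/t = 3976.06/25.998 = 152.937 W = 0.2051 hp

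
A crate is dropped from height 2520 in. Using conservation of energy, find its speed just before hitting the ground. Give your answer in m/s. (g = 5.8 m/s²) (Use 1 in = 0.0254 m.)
Convert to SI: h = 64.008 m
mgh = ½mv² ⇒ v = √(2gh) = √(2·5.8·64.008) = 27.25 m/s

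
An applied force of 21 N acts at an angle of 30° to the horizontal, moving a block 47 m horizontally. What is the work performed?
W = F·d·cosθ = (21)(47)cos(30°) = 854.8 J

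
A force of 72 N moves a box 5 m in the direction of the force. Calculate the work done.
W = F·d = (72)(5) = 360.0 J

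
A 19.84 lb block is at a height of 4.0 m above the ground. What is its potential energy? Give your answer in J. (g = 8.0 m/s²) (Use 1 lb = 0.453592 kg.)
Convert to SI: m = 8.99927 kg, h = 4.0 m
PE = mgh = (8.99927)(8.0)(4.0) = 288.0 J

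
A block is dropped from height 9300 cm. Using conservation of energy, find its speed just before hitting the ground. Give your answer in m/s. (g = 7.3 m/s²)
Convert to SI: h = 93.0 m
mgh = ½mv² ⇒ v = √(2gh) = √(2·7.3·93.0) = 36.85 m/s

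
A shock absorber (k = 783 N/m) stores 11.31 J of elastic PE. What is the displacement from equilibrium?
x = √(2·PE/k) = √(2·11.31/783) = 0.17 m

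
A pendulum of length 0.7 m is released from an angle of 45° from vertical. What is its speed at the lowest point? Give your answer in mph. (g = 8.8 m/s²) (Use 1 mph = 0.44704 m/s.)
h = L(1 − cosθ) = 0.7(1 − cos45°) = 0.205025 m
v = √(2gh) = √(2·8.8·0.205025) = 1.89959 m/s = 4.249 mph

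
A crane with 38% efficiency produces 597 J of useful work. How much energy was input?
W_in = W_out/η = 597/0.38 = 1571 J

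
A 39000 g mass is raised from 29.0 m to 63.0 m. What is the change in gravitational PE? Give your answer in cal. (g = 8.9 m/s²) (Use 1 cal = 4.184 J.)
Convert to SI: m = 39.0 kg, Δh = 34.0 m
ΔPE = mgΔh = (39.0)(8.9)(34.0) = 11801.4 J = 2821 cal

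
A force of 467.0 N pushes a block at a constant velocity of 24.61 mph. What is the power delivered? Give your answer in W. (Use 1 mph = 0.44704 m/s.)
Convert to SI: F = 467.0 N, v = 11.0017 m/s
P = Fv = (467.0)(11.0017) = 5138 W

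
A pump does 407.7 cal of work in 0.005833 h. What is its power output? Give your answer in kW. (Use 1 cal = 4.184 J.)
Convert to SI: W = 1705.82 J, t = 20.9988 s
P = W/t = 1705.82/20.9988 = 81.234 W = 0.08123 kW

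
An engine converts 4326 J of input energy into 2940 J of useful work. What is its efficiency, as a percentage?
η = W_out/W_in = 2940/4326 = 67.96%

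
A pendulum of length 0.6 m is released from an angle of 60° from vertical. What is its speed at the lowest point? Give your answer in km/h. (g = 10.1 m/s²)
h = L(1 − cosθ) = 0.6(1 − cos60°) = 0.3 m
v = √(2gh) = √(2·10.1·0.3) = 2.46171 m/s = 8.862 km/h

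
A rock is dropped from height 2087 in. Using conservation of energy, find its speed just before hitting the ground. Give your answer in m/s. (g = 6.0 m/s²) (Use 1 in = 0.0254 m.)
Convert to SI: h = 53.0098 m
mgh = ½mv² ⇒ v = √(2gh) = √(2·6.0·53.0098) = 25.22 m/s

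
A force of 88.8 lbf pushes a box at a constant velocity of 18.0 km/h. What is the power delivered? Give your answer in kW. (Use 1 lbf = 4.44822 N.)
Convert to SI: F = 395.002 N, v = 5.0 m/s
P = Fv = (395.002)(5.0) = 1975.01 W = 1.975 kW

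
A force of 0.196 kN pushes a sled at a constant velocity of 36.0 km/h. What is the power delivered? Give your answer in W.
Convert to SI: F = 196.0 N, v = 10.0 m/s
P = Fv = (196.0)(10.0) = 1960 W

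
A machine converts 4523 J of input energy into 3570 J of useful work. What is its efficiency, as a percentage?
η = W_out/W_in = 3570/4523 = 78.93%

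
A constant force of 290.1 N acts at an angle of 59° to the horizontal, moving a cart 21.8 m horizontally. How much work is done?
W = F·d·cosθ = (290.1)(21.8)cos(59°) = 3257 J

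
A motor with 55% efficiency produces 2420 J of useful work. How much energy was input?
W_in = W_out/η = 2420/0.55 = 4400 J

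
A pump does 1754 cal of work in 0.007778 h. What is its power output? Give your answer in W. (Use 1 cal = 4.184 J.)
Convert to SI: W = 7338.74 J, t = 28.0008 s
P = W/t = 7338.74/28.0008 = 262.1 W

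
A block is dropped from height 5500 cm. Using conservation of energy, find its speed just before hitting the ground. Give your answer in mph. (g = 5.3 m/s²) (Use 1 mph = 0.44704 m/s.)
Convert to SI: h = 55.0 m
mgh = ½mv² ⇒ v = √(2gh) = √(2·5.3·55.0) = 24.1454 m/s = 54.01 mph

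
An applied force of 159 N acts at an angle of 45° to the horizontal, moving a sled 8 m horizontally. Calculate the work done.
W = F·d·cosθ = (159)(8)cos(45°) = 899.4 J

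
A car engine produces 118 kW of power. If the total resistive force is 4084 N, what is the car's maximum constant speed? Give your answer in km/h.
P = Fv ⇒ v = P/F = 118000 W/4084.0 N = 28.8932 m/s = 104.0 km/h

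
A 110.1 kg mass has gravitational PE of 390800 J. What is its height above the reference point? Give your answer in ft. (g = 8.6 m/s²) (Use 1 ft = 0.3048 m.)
h = PE/(mg) = 390800/(110.1·8.6) = 412.733 m = 1354 ft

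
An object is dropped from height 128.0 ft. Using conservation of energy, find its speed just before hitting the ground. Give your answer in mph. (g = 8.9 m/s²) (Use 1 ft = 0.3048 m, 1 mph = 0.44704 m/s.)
Convert to SI: h = 39.0144 m
mgh = ½mv² ⇒ v = √(2gh) = √(2·8.9·39.0144) = 26.3525 m/s = 58.95 mph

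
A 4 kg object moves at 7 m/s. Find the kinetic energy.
KE = ½mv² = ½(4)(7)² = 98.0 J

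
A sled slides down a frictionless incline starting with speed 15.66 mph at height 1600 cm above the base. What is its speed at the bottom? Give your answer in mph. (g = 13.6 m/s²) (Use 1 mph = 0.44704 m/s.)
Convert to SI: v₀ = 7.00065 m/s, h = 16.0 m
½mv₀² + mgh = ½mv² ⇒ v = √(v₀² + 2gh) = √(7.00065² + 2·13.6·16.0) = 22.0048 m/s = 49.22 mph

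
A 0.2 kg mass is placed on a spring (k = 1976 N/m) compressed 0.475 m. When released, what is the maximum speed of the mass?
½kx² = ½mv² ⇒ v = x√(k/m) = (0.475)√(1976/0.2) = 47.21 m/s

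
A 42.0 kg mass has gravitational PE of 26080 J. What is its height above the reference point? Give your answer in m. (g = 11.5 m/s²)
h = PE/(mg) = 26080.0/(42.0·11.5) = 54.0 m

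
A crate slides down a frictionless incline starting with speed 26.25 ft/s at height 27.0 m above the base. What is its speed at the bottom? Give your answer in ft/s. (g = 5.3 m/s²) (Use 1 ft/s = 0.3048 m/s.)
Convert to SI: v₀ = 8.001 m/s, h = 27.0 m
½mv₀² + mgh = ½mv² ⇒ v = √(v₀² + 2gh) = √(8.001² + 2·5.3·27.0) = 18.7141 m/s = 61.4 ft/s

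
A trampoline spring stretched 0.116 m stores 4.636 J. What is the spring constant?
k = 2·PE/x² = 2·4.636/(0.116)² = 689.1 N/m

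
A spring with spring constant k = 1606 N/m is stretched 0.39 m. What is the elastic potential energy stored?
PE = ½kx² = ½(1606)(0.39)² = 122.1 J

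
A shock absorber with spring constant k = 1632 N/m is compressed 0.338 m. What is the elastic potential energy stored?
PE = ½kx² = ½(1632)(0.338)² = 93.22 J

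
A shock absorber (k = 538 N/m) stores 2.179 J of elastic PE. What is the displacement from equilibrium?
x = √(2·PE/k) = √(2·2.179/538) = 0.09 m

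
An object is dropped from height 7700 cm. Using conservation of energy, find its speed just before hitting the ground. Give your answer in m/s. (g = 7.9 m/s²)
Convert to SI: h = 77.0 m
mgh = ½mv² ⇒ v = √(2gh) = √(2·7.9·77.0) = 34.88 m/s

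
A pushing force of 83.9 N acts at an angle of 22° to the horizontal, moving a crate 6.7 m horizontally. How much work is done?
W = F·d·cosθ = (83.9)(6.7)cos(22°) = 521.2 J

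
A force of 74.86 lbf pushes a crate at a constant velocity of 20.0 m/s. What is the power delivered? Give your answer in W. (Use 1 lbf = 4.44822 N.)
Convert to SI: F = 332.994 N, v = 20.0 m/s
P = Fv = (332.994)(20.0) = 6660 W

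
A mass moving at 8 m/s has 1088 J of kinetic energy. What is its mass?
m = 2·KE/v² = 2·1088/(8)² = 34.0 kg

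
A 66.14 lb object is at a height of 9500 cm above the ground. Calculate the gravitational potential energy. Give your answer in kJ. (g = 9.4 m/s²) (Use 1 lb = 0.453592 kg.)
Convert to SI: m = 30.0006 kg, h = 95.0 m
PE = mgh = (30.0006)(9.4)(95.0) = 26790.5 J = 26.79 kJ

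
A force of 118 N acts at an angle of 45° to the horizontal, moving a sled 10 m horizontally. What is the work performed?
W = F·d·cosθ = (118)(10)cos(45°) = 834.4 J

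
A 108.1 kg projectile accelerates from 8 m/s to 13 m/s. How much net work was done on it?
W = ΔKE = ½m(v₂² − v₁²) = ½(108.1)(13² − 8²) = 5675.25 J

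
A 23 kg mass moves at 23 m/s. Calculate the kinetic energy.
KE = ½mv² = ½(23)(23)² = 6083.5 J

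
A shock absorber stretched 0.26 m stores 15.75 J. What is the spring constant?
k = 2·PE/x² = 2·15.75/(0.26)² = 466.0 N/m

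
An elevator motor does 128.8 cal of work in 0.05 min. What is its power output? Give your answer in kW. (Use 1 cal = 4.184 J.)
Convert to SI: W = 538.899 J, t = 3.0 s
P = W/t = 538.899/3.0 = 179.633 W = 0.1796 kW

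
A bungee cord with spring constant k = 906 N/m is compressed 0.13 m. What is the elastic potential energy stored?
PE = ½kx² = ½(906)(0.13)² = 7.656 J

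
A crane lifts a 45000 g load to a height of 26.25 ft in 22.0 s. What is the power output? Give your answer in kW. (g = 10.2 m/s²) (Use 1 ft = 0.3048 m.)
Convert to SI: m = 45.0 kg, h = 8.001 m, t = 22.0 s
P = mgh/t = (45.0)(10.2)(8.001)/22.0 = 166.93 W = 0.1669 kW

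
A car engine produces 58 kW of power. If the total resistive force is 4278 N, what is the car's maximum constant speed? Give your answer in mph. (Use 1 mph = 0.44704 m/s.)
P = Fv ⇒ v = P/F = 58000 W/4278.0 N = 13.5577 m/s = 30.33 mph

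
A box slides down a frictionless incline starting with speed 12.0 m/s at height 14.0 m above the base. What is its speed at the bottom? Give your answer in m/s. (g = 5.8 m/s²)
½mv₀² + mgh = ½mv² ⇒ v = √(v₀² + 2gh) = √(12.0² + 2·5.8·14.0) = 17.5 m/s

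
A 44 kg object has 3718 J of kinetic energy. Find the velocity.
v = √(2·KE/m) = √(2·3718/44) = 13.0 m/s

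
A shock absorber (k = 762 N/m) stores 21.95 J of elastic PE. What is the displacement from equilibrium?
x = √(2·PE/k) = √(2·21.95/762) = 0.24 m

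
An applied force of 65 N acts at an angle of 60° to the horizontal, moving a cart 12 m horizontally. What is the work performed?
W = F·d·cosθ = (65)(12)cos(60°) = 390.0 J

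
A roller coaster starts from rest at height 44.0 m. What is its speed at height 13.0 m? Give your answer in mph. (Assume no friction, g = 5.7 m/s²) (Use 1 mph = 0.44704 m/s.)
mgh₁ = mgh₂ + ½mv² ⇒ v = √(2g(h₁−h₂)) = √(2·5.7·31.0) = 18.7989 m/s = 42.05 mph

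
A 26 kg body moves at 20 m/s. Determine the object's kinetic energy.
KE = ½mv² = ½(26)(20)² = 5200.0 J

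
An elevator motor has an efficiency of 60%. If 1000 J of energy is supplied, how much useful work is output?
W_out = η·W_in = 0.6·1000 = 600.0 J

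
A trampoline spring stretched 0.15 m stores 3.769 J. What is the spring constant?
k = 2·PE/x² = 2·3.769/(0.15)² = 335.0 N/m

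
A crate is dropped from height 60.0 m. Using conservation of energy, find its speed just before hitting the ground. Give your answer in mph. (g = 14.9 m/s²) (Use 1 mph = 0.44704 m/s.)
mgh = ½mv² ⇒ v = √(2gh) = √(2·14.9·60.0) = 42.2847 m/s = 94.59 mph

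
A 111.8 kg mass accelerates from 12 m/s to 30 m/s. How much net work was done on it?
W = ΔKE = ½m(v₂² − v₁²) = ½(111.8)(30² − 12²) = 42260.4 J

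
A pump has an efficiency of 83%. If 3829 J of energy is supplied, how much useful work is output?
W_out = η·W_in = 0.83·3829 = 3178.07 J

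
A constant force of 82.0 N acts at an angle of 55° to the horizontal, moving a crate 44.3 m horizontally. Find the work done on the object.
W = F·d·cosθ = (82.0)(44.3)cos(55°) = 2084 J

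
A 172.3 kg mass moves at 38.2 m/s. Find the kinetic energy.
KE = ½mv² = ½(172.3)(38.2)² = 125700 J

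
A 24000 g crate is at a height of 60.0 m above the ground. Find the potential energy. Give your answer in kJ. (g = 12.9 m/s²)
Convert to SI: m = 24.0 kg, h = 60.0 m
PE = mgh = (24.0)(12.9)(60.0) = 18576.0 J = 18.58 kJ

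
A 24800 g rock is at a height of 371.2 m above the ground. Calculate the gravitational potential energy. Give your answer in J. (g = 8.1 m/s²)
Convert to SI: m = 24.8 kg, h = 371.2 m
PE = mgh = (24.8)(8.1)(371.2) = 74570 J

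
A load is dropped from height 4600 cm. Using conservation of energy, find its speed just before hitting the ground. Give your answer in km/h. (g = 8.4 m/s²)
Convert to SI: h = 46.0 m
mgh = ½mv² ⇒ v = √(2gh) = √(2·8.4·46.0) = 27.7993 m/s = 100.1 km/h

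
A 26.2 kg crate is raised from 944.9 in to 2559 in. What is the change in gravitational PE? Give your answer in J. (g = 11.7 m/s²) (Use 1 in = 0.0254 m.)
Convert to SI: m = 26.2 kg, Δh = 40.9981 m
ΔPE = mgΔh = (26.2)(11.7)(40.9981) = 12570 J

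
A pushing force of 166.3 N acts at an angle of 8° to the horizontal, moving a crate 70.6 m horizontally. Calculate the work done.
W = F·d·cosθ = (166.3)(70.6)cos(8°) = 11630 J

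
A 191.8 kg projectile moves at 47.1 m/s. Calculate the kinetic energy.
KE = ½mv² = ½(191.8)(47.1)² = 212700 J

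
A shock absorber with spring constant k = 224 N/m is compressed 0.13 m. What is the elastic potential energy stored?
PE = ½kx² = ½(224)(0.13)² = 1.893 J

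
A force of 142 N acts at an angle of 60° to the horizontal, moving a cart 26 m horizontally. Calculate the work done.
W = F·d·cosθ = (142)(26)cos(60°) = 1846 J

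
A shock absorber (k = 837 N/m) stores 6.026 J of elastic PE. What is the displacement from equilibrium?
x = √(2·PE/k) = √(2·6.026/837) = 0.12 m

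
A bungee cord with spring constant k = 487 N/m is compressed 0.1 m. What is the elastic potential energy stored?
PE = ½kx² = ½(487)(0.1)² = 2.435 J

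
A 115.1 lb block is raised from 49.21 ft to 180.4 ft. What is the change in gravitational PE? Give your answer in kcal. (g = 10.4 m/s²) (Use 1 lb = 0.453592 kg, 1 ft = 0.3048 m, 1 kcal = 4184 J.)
Convert to SI: m = 52.2084 kg, Δh = 39.9867 m
ΔPE = mgΔh = (52.2084)(10.4)(39.9867) = 21711.5 J = 5.189 kcal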